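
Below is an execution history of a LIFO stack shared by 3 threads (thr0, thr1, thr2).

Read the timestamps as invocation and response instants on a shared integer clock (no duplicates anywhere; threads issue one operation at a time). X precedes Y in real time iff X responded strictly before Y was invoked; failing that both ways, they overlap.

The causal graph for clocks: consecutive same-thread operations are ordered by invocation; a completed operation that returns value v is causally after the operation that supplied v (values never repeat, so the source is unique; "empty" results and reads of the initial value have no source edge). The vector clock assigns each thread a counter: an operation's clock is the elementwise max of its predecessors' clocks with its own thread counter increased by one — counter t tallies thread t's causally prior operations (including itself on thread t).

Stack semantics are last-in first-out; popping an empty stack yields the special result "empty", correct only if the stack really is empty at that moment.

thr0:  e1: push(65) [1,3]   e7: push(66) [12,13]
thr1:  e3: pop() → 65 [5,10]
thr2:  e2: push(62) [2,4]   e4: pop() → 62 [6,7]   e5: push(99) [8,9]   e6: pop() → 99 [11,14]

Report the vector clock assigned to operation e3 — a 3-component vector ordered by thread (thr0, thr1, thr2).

(1, 1, 0)

invoked at 2, e2 has no predecessors; its own thr2 bump gives (0, 0, 1)
invoked at 1, e1 has no predecessors; its own thr0 bump gives (1, 0, 0)
merge at e4 (invoked 6): VC(e2)=(0, 0, 1), own-thread bump on thr2 → (0, 0, 2)
merge at e3 (invoked 5): VC(e1)=(1, 0, 0), own-thread bump on thr1 → (1, 1, 0)
merge at e7 (invoked 12): VC(e1)=(1, 0, 0), own-thread bump on thr0 → (2, 0, 0)
merge at e5 (invoked 8): VC(e4)=(0, 0, 2), own-thread bump on thr2 → (0, 0, 3)
merge at e6 (invoked 11): VC(e5)=(0, 0, 3), own-thread bump on thr2 → (0, 0, 4)
target: VC(e3) = (1, 1, 0)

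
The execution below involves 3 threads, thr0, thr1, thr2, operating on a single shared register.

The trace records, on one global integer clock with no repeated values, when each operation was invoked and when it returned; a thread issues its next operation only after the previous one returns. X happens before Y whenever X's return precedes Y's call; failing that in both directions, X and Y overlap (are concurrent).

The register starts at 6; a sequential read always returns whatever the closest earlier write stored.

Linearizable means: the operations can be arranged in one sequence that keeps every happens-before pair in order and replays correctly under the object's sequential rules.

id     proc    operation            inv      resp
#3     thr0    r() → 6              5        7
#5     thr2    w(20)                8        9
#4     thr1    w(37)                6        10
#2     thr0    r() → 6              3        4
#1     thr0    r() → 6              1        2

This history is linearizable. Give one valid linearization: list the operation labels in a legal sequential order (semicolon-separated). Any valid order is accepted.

#1; #2; #3; #4; #5

step 1: #1 r() → 6 — value 6
step 2: #2 r() → 6 — value 6
step 3: #3 r() → 6 — value 6
step 4: #4 w(37) — value 37
step 5: #5 w(20) — value 20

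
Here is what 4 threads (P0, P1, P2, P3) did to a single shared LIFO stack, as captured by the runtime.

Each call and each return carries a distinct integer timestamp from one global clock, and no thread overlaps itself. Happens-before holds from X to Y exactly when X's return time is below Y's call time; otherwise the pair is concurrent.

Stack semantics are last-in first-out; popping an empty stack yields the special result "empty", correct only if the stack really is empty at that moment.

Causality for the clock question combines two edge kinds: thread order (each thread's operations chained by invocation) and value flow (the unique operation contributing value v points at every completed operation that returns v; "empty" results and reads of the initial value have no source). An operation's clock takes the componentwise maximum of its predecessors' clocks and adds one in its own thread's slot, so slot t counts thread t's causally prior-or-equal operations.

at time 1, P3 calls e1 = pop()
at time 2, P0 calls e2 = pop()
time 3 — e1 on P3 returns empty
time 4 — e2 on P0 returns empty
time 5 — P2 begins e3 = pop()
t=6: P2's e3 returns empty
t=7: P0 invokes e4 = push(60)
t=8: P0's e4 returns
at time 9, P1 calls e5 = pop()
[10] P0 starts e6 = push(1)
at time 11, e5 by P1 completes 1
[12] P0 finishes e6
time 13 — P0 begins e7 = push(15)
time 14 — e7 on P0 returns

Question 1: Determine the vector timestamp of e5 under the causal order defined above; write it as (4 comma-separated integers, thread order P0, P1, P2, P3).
no predecessors for e1 (invoked 1): P3 increments from zero → (0, 0, 0, 1)
no predecessors for e3 (invoked 5): P2 increments from zero → (0, 0, 1, 0)
no predecessors for e2 (invoked 2): P0 increments from zero → (1, 0, 0, 0)
e4, invoked 7, takes VC(e2)=(1, 0, 0, 0) under max, adds 1 for P0 → (2, 0, 0, 0)
e6, invoked 10, takes VC(e4)=(2, 0, 0, 0) under max, adds 1 for P0 → (3, 0, 0, 0)
e5, invoked 9, takes VC(e6)=(3, 0, 0, 0) under max, adds 1 for P1 → (3, 1, 0, 0)
e7, invoked 13, takes VC(e6)=(3, 0, 0, 0) under max, adds 1 for P0 → (4, 0, 0, 0)
target: VC(e5) = (3, 1, 0, 0)

(3, 1, 0, 0)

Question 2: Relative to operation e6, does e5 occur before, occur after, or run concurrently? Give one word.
e5 spans [9,11], e6 spans [10,12]
the intervals overlap in both directions

concurrent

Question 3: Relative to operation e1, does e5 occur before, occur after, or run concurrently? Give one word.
e5 spans [9,11], e1 spans [1,3]
resp(e1)=3 < inv(e5)=9

after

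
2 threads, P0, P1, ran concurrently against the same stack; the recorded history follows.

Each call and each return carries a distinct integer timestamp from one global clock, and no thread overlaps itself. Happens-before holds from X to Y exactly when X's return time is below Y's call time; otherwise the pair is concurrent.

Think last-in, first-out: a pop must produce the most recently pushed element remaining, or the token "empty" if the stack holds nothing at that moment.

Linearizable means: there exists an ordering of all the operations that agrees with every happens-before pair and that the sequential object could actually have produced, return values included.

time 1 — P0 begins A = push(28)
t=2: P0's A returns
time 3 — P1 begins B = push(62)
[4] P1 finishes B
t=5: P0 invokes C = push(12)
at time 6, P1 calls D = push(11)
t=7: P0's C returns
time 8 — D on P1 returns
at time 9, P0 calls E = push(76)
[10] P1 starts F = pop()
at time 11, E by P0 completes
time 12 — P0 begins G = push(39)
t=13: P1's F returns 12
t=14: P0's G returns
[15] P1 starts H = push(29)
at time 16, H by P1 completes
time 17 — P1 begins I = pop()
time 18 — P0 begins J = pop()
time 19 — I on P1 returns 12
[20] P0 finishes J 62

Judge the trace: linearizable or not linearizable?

not linearizable

prefix check: 1..18 passes, 1..19 fails once I's time-19 response joins
all 6 real-time-respecting orders fail — 9 completed stack operations, no legal replay
include/drop combinations of the 1 pending operation (J) were all tried; none helps
one such order, A, B, C, D, E, F, G, H, I (pending dropped), breaks at step 6 where F pop() → 12 is illegal
one such order, A, B, C, D, E, G, F, H, I (pending dropped), breaks at step 7 where F pop() → 12 is illegal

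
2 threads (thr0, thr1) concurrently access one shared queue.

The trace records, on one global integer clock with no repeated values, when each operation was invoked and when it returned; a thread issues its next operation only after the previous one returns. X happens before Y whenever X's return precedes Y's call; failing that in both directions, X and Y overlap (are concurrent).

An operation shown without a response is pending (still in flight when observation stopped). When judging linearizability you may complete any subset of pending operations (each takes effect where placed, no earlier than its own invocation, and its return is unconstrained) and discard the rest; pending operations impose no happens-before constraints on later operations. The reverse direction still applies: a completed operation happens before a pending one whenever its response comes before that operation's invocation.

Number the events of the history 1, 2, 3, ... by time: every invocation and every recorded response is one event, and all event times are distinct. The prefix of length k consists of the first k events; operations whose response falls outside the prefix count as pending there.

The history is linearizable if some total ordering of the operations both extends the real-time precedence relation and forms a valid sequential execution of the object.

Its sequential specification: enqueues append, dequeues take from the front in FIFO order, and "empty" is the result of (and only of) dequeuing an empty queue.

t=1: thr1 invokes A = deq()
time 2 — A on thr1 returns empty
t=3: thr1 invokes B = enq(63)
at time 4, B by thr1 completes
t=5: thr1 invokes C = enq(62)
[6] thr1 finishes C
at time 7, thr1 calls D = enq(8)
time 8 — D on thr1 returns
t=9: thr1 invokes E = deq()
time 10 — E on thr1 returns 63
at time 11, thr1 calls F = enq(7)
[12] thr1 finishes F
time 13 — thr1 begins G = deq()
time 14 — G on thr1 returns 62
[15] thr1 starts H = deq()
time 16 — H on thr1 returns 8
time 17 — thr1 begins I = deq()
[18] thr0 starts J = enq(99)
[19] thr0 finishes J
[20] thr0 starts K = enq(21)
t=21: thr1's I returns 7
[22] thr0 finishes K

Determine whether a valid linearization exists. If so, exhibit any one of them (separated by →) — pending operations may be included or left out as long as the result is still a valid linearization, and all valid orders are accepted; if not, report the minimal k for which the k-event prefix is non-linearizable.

step 1: A deq() → empty — queue <>
step 2: B enq(63) — queue <63>
step 3: C enq(62) — queue <63,62>
step 4: D enq(8) — queue <63,62,8>
step 5: E deq() → 63 — queue <62,8>
step 6: F enq(7) — queue <62,8,7>
step 7: G deq() → 62 — queue <8,7>
step 8: H deq() → 8 — queue <7>
step 9: I deq() → 7 — queue <>
step 10: J enq(99) — queue <99>
step 11: K enq(21) — queue <99,21>

linearizable — witness: A → B → C → D → E → F → G → H → I → J → K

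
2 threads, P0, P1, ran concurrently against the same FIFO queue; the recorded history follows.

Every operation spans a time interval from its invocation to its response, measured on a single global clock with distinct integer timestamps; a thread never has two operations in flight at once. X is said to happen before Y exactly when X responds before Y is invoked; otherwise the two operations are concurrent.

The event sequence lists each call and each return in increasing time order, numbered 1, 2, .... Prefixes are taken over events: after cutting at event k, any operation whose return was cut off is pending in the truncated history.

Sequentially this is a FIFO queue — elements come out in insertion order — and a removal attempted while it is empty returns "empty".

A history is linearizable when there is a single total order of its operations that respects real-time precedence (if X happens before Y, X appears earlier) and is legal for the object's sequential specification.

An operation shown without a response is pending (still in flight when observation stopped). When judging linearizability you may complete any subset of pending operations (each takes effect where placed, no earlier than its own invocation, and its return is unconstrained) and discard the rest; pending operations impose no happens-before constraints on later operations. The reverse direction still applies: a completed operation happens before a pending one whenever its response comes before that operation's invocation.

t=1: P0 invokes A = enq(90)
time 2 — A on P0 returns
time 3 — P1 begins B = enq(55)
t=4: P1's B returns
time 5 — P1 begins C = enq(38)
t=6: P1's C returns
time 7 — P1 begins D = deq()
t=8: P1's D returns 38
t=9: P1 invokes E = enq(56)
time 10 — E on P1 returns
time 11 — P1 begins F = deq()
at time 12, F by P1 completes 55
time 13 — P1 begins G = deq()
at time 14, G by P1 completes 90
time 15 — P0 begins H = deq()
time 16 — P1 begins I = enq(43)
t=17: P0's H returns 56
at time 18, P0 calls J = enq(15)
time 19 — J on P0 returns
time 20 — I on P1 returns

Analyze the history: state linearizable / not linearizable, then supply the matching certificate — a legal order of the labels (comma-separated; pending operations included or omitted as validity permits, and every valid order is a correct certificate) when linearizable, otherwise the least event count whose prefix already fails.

prefix check: 1..7 passes, 1..8 fails once D's time-8 response joins
one real-time candidate order over the 4 completed operations — the FIFO queue replay rejects it
e.g. A, B, C, D: illegal at step 4, since D deq() → 38 cannot apply there

not linearizable — minimal violating prefix: 8 events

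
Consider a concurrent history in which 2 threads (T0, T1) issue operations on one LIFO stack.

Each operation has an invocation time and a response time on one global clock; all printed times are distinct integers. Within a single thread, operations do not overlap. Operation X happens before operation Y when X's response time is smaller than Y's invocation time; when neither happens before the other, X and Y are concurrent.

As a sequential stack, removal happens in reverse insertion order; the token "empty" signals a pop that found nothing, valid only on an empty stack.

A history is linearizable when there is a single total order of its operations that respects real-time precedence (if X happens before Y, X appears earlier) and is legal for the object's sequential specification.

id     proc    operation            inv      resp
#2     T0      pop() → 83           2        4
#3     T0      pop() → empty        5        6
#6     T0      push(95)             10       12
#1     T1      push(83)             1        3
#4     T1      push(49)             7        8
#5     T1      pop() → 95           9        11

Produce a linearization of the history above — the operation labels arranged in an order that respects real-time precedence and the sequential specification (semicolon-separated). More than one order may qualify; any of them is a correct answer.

1. #1 push(83), leaving stack <83>
2. #2 pop() → 83, leaving stack <>
3. #3 pop() → empty, leaving stack <>
4. #4 push(49), leaving stack <49>
5. #6 push(95), leaving stack <49,95>
6. #5 pop() → 95, leaving stack <49>

#1; #2; #3; #4; #6; #5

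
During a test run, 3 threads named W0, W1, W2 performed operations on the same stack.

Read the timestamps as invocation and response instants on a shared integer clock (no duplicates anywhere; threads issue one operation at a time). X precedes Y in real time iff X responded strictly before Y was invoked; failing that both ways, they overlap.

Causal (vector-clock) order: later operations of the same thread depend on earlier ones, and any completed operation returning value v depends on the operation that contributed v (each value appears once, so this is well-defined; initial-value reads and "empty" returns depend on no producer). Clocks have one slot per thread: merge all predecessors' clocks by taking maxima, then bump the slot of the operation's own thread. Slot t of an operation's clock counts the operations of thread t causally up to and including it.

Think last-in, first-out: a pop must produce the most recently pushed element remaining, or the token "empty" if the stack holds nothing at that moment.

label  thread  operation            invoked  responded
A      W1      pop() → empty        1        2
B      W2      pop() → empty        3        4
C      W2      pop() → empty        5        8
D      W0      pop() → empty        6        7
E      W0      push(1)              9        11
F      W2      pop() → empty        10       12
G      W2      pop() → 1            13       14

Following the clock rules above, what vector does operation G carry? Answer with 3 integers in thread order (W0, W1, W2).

no predecessors for B (invoked 3): W2 increments from zero → (0, 0, 1)
no predecessors for A (invoked 1): W1 increments from zero → (0, 1, 0)
no predecessors for D (invoked 6): W0 increments from zero → (1, 0, 0)
from VC(B)=(0, 0, 1), C (invoked 5) maxes components and bumps W2 → (0, 0, 2)
from VC(D)=(1, 0, 0), E (invoked 9) maxes components and bumps W0 → (2, 0, 0)
from VC(C)=(0, 0, 2), F (invoked 10) maxes components and bumps W2 → (0, 0, 3)
from VC(E)=(2, 0, 0), VC(F)=(0, 0, 3), G (invoked 13) maxes components and bumps W2 → (2, 0, 4)
target: VC(G) = (2, 0, 4)

(2, 0, 4)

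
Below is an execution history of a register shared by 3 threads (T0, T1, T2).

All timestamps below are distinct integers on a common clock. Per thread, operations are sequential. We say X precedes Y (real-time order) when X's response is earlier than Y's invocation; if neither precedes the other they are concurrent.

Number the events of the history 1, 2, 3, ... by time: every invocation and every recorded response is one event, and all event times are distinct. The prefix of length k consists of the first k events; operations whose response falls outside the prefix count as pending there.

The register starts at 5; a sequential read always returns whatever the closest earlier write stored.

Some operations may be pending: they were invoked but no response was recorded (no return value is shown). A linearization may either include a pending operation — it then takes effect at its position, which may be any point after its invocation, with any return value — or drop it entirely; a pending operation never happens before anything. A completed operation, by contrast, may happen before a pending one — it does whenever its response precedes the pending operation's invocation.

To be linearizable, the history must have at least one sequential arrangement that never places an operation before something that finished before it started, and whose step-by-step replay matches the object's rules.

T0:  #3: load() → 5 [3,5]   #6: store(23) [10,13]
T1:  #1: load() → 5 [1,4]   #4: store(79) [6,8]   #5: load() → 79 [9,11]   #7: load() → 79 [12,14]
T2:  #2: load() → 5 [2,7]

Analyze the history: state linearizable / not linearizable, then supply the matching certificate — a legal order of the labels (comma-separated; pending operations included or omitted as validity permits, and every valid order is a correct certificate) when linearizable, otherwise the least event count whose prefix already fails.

linearizable — witness: #1, #2, #3, #4, #5, #7, #6

step 1: #1 load() → 5 — value 5
step 2: #2 load() → 5 — value 5
step 3: #3 load() → 5 — value 5
step 4: #4 store(79) — value 79
step 5: #5 load() → 79 — value 79
step 6: #7 load() → 79 — value 79
step 7: #6 store(23) — value 23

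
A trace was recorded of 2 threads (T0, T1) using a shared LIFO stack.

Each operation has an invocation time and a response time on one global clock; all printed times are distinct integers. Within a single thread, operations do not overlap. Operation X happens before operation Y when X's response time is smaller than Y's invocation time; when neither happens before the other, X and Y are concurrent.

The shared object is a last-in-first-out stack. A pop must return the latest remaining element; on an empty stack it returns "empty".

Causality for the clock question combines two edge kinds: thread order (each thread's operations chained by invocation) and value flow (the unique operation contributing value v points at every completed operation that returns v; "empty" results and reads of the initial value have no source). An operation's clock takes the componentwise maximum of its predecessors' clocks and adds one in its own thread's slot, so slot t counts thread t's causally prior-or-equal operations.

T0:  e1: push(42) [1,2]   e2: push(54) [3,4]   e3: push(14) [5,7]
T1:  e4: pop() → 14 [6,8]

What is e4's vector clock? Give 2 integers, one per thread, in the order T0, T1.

(3, 1)

root op e1, invoked 1: fresh clock plus T0's own tick → (1, 0)
merge at e2 (invoked 3): VC(e1)=(1, 0), own-thread bump on T0 → (2, 0)
merge at e3 (invoked 5): VC(e2)=(2, 0), own-thread bump on T0 → (3, 0)
merge at e4 (invoked 6): VC(e3)=(3, 0), own-thread bump on T1 → (3, 1)
target: VC(e4) = (3, 1)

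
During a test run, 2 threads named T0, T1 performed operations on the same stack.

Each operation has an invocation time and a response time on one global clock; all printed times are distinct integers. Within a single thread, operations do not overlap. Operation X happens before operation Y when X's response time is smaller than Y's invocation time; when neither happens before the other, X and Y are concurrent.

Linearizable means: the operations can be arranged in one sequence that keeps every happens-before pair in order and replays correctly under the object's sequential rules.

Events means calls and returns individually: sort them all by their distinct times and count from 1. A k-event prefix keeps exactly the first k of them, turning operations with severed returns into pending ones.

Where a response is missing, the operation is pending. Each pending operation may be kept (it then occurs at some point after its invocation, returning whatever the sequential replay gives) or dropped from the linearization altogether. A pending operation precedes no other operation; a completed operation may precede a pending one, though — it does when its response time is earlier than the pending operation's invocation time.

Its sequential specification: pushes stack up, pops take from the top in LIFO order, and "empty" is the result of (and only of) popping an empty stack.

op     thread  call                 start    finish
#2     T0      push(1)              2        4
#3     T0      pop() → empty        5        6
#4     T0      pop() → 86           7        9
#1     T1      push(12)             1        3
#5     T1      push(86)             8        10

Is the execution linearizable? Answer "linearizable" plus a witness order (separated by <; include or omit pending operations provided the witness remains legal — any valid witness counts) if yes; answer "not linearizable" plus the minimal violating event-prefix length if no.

already the first 6 events (up to #3's response at time 6) admit no linearization; the first 5 still do
checked exhaustively: 2 real-time-consistent orders of 3 completed operations, zero legal stack replays
for example #1, #2, #3 fails at step 3: #3 pop() → empty is not legal there
for example #2, #1, #3 fails at step 3: #3 pop() → empty is not legal there

not linearizable — minimal violating prefix: 6 events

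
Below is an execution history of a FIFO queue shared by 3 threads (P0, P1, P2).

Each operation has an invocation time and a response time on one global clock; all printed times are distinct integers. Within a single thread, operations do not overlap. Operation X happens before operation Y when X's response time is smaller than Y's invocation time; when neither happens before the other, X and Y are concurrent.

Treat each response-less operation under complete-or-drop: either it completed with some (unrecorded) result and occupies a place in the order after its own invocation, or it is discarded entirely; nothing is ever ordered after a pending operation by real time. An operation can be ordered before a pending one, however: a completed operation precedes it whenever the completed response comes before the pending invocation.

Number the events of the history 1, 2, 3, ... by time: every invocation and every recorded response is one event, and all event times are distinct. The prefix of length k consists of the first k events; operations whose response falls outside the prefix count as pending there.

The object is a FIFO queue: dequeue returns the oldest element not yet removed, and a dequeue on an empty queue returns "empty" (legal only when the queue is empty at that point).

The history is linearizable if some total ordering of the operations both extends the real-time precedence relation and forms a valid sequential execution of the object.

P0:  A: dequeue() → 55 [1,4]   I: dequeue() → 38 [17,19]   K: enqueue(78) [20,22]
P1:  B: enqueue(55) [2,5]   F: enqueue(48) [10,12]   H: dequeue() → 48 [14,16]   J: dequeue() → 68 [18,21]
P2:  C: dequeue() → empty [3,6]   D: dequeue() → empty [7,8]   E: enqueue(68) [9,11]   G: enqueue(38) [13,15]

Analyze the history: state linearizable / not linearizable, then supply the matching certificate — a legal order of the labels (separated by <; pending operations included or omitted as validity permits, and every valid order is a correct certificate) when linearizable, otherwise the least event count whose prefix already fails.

after step 1 (B enqueue(55)): queue <55>
after step 2 (A dequeue() → 55): queue <>
after step 3 (C dequeue() → empty): queue <>
after step 4 (D dequeue() → empty): queue <>
after step 5 (F enqueue(48)): queue <48>
after step 6 (E enqueue(68)): queue <48,68>
after step 7 (G enqueue(38)): queue <48,68,38>
after step 8 (H dequeue() → 48): queue <68,38>
after step 9 (J dequeue() → 68): queue <38>
after step 10 (I dequeue() → 38): queue <>
after step 11 (K enqueue(78)): queue <78>

linearizable — witness: B < A < C < D < F < E < G < H < J < I < K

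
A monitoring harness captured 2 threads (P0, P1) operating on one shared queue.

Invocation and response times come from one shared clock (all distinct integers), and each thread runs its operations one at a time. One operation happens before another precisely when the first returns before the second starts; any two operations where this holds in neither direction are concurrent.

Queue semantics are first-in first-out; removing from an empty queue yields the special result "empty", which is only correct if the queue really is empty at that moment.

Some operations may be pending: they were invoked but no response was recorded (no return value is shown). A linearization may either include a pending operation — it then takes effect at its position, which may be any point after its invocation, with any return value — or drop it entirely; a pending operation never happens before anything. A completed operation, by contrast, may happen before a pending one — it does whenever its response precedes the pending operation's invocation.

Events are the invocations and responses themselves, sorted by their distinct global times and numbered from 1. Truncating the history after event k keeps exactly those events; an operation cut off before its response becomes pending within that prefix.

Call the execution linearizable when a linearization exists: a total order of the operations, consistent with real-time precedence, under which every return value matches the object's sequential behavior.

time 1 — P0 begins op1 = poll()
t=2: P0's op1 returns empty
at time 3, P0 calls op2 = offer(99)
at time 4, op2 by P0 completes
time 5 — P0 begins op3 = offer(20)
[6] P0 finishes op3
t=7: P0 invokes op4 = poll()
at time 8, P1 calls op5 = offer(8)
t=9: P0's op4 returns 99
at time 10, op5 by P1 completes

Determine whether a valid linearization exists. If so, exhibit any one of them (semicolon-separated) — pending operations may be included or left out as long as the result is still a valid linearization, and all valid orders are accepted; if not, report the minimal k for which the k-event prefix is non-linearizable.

linearizable — witness: op1; op2; op3; op4; op5

1. op1 poll() → empty, leaving queue <>
2. op2 offer(99), leaving queue <99>
3. op3 offer(20), leaving queue <99,20>
4. op4 poll() → 99, leaving queue <20>
5. op5 offer(8), leaving queue <20,8>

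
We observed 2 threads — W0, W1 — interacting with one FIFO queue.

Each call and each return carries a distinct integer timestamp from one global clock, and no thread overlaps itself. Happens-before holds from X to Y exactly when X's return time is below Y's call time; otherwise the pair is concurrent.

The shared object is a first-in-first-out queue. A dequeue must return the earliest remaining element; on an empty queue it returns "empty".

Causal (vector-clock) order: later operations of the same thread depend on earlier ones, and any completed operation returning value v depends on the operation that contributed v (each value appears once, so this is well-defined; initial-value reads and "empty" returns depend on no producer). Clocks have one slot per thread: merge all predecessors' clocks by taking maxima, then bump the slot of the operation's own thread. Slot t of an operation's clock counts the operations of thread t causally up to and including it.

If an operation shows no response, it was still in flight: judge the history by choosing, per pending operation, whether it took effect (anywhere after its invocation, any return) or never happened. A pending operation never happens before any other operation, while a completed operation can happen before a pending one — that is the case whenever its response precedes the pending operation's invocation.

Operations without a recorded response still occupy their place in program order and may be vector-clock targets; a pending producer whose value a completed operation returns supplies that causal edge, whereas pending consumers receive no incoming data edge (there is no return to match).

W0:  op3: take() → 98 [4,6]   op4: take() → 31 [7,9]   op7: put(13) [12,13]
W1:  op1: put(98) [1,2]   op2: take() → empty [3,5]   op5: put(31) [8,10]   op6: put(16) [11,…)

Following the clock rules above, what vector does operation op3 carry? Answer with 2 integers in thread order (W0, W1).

(1, 1)

op1, invoked 1, has no incoming edges; only W1's bump applies → (0, 1)
invoked at 3, op2 merges VC(op1)=(0, 1) and bumps W1's slot → (0, 2)
invoked at 4, op3 merges VC(op1)=(0, 1) and bumps W0's slot → (1, 1)
invoked at 8, op5 merges VC(op2)=(0, 2) and bumps W1's slot → (0, 3)
invoked at 11, op6 merges VC(op5)=(0, 3) and bumps W1's slot → (0, 4)
invoked at 7, op4 merges VC(op3)=(1, 1), VC(op5)=(0, 3) and bumps W0's slot → (2, 3)
invoked at 12, op7 merges VC(op4)=(2, 3) and bumps W0's slot → (3, 3)
target: VC(op3) = (1, 1)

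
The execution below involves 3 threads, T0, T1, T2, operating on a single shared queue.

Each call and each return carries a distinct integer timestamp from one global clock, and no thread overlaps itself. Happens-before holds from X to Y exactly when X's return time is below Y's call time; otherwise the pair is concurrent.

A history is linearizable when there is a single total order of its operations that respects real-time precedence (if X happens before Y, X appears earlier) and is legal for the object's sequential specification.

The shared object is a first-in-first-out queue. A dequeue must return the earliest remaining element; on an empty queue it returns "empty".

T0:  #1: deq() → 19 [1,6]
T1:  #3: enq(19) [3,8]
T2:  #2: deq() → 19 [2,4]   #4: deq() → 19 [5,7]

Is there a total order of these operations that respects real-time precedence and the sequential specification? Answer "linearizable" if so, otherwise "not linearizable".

not linearizable

the violation lands at event 6, #1's response at time 6: events 1..5 linearize, events 1..6 do not
the 2 completed operations admit 2 real-time orders; each fails the queue replay
completion choices over the 2 pending operations (#3, #4) were checked; none helps
take #1, #2 (pending dropped): step 1 already fails, because #1 deq() → 19 cannot occur there
take #2, #1 (pending dropped): step 1 already fails, because #2 deq() → 19 cannot occur there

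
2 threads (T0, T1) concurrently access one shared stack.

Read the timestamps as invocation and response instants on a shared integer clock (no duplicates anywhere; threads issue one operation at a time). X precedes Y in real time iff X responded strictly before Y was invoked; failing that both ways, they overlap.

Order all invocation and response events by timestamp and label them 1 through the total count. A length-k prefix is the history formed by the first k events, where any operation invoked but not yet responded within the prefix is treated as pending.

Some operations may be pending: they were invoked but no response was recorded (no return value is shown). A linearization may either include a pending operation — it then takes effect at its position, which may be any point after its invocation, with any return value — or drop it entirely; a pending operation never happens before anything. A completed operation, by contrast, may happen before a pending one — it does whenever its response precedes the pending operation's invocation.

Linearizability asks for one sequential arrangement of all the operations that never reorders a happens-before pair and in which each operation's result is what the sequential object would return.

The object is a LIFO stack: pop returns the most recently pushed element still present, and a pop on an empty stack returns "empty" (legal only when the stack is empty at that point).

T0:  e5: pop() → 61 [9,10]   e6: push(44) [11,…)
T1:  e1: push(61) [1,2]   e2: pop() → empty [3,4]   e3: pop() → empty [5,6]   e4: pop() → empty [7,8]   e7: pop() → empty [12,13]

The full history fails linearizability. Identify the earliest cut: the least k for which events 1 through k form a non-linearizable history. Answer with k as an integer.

events 1..3 are still linearizable — one witness is e1:
after step 1 (e1 push(61)): stack <61>
adding event 4 (e2 responds at 4) leaves no legal real-time order
sample order e1, e2 stalls at step 2 — e2 pop() → empty has no legal effect

4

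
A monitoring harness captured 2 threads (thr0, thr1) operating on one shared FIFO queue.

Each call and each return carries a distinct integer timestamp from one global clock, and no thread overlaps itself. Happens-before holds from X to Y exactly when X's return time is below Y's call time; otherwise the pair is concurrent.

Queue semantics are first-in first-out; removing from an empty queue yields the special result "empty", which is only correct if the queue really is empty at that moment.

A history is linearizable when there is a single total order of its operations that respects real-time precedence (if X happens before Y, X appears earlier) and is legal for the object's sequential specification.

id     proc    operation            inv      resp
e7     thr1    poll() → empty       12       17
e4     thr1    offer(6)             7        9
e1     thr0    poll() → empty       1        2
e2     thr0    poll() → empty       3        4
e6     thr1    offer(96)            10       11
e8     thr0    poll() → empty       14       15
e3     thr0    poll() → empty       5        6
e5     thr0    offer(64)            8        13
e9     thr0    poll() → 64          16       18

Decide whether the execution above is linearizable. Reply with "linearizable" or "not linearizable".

cut after 14 events: linearizable; cut after 15 events (e8 responds, time 15): not linearizable
no legal order exists: 3 real-time-consistent candidates over 7 completed FIFO queue operations, all rejected
no completion choice of the 1 pending operation (e7) rescues it — every subset was tried
sample order e1, e2, e3, e4, e5, e6, e8 (pending dropped) stalls at step 7 — e8 poll() → empty has no legal effect
sample order e1, e2, e3, e4, e6, e5, e8 (pending dropped) stalls at step 7 — e8 poll() → empty has no legal effect

not linearizable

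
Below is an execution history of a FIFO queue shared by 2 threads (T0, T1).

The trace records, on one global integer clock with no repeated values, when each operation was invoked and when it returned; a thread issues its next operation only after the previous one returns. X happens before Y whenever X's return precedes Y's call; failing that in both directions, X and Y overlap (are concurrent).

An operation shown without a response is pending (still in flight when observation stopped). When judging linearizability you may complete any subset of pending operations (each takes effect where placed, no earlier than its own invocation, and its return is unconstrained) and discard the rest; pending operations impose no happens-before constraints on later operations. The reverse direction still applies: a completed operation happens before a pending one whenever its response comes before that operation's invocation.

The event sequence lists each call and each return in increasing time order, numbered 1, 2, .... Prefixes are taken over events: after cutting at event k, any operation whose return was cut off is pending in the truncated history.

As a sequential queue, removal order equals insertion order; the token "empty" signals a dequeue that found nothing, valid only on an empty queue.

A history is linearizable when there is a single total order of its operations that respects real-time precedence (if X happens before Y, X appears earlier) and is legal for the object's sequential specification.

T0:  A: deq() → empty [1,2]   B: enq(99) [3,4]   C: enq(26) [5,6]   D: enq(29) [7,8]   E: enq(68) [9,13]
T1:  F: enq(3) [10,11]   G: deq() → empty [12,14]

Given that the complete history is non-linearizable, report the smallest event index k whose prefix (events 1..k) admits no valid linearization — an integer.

a valid linearization of events 1..13 exists, for instance A, B, C, D, E, F:
step 1: A deq() → empty — queue <>
step 2: B enq(99) — queue <99>
step 3: C enq(26) — queue <99,26>
step 4: D enq(29) — queue <99,26,29>
step 5: E enq(68) — queue <99,26,29,68>
step 6: F enq(3) — queue <99,26,29,68,3>
at event 14 (G's time-14 response) nothing linearizes any more
sample order A, B, C, D, E, F, G stalls at step 7 — G deq() → empty has no legal effect
sample order A, B, C, D, F, E, G stalls at step 7 — G deq() → empty has no legal effect

14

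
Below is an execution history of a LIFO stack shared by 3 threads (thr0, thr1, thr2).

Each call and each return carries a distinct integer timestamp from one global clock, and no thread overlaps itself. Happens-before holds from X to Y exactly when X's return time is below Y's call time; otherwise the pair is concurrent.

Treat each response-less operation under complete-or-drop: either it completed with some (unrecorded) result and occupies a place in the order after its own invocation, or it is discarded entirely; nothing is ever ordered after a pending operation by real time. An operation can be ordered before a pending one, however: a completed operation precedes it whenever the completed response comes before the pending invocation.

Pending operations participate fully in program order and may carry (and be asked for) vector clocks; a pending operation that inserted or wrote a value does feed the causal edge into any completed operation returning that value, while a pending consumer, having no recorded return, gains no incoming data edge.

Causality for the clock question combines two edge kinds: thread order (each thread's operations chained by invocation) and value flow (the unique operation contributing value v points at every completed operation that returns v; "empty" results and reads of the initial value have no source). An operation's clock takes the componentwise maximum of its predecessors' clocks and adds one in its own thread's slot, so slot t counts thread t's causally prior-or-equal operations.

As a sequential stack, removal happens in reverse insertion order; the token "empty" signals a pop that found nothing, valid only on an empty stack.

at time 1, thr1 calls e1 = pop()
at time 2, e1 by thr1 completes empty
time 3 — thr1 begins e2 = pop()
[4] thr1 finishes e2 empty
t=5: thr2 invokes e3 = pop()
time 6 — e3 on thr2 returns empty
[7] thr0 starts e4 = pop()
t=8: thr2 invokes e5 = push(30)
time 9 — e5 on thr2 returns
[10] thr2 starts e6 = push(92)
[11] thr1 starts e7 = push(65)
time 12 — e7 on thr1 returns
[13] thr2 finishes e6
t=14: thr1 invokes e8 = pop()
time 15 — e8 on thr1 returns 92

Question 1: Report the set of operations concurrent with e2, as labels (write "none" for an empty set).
none

e2 runs from 3 to 4; window-overlapping ops are concurrent
e1 [1,2]: before
e3 [5,6]: after
e4 [7,…): after
e5 [8,9]: after
e6 [10,13]: after
e7 [11,12]: after
e8 [14,15]: after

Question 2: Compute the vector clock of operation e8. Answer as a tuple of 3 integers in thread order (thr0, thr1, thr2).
(0, 4, 3)

VC(e3, invoked at 5): no causal predecessors; +1 on thr2 → (0, 0, 1)
VC(e1, invoked at 1): no causal predecessors; +1 on thr1 → (0, 1, 0)
VC(e4, invoked at 7): no causal predecessors; +1 on thr0 → (1, 0, 0)
e5, invoked 8, takes VC(e3)=(0, 0, 1) under max, adds 1 for thr2 → (0, 0, 2)
e2, invoked 3, takes VC(e1)=(0, 1, 0) under max, adds 1 for thr1 → (0, 2, 0)
e6, invoked 10, takes VC(e5)=(0, 0, 2) under max, adds 1 for thr2 → (0, 0, 3)
e7, invoked 11, takes VC(e2)=(0, 2, 0) under max, adds 1 for thr1 → (0, 3, 0)
e8, invoked 14, takes VC(e6)=(0, 0, 3), VC(e7)=(0, 3, 0) under max, adds 1 for thr1 → (0, 4, 3)
target: VC(e8) = (0, 4, 3)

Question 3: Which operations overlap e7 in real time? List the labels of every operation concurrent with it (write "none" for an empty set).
e4, e6

overlap test against e7 [11,12]: concurrent iff the interval meets 11..12
e1 [1,2]: before
e2 [3,4]: before
e3 [5,6]: before
e4 [7,…): concurrent
e5 [8,9]: before
e6 [10,13]: concurrent
e8 [14,15]: after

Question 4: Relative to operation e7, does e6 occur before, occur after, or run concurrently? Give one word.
concurrent

e6 spans [10,13], e7 spans [11,12]
the intervals overlap in both directions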